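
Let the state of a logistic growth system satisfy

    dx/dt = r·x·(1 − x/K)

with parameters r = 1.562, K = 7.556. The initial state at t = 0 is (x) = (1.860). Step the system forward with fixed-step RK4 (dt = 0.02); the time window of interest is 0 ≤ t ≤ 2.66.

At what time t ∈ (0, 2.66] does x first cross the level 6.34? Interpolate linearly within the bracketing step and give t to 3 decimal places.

t = 1.774

t=0.000: state=(1.860)
step 1 (dt=0.02): k1=(2.190), k2=(2.207), k3=(2.208), k4=(2.225); state += dt/6·(k1+2k2+2k3+k4)
t=0.020: state=(1.904)
t=0.040: state=(1.949)
t=0.060: state=(1.995)
continuing one RK4 step at a time; state shown every 5 steps (Δt=0.1):
t=0.100: state=(2.088)
t=0.200: state=(2.332)
t=0.300: state=(2.591)
t=0.400: state=(2.863)
t=0.500: state=(3.145)
t=0.600: state=(3.435)
t=0.700: state=(3.729)
t=0.800: state=(4.024)
t=0.900: state=(4.316)
t=1.000: state=(4.601)
t=1.100: state=(4.877)
t=1.200: state=(5.140)
t=1.300: state=(5.390)
t=1.400: state=(5.623)
t=1.500: state=(5.839)
t=1.600: state=(6.037)
t=1.700: state=(6.218)
t=1.760: state=(6.318)
next step: t=1.780: state=(6.350) — x has crossed 6.34
linear interpolation between t=1.760 (6.31803) and t=1.780 (6.35003) → t≈1.774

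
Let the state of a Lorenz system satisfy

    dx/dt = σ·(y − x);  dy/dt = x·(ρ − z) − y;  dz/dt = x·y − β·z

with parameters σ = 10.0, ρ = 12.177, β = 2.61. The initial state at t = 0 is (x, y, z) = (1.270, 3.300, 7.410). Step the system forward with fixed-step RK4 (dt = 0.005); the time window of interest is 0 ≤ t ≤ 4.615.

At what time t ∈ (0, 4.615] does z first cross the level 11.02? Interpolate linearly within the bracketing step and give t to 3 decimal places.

t = 0.405

t=0.000: state=(1.270, 3.300, 7.410)
step 1 (dt=0.005): k1=(20.300, 2.754, -15.149), k2=(19.861, 3.039, -14.874), k3=(19.879, 3.032, -14.878), k4=(19.458, 3.315, -14.606); state += dt/6·(k1+2k2+2k3+k4)
t=0.005: state=(1.369, 3.315, 7.336)
t=0.010: state=(1.465, 3.333, 7.264)
t=0.015: state=(1.556, 3.354, 7.195)
continuing one RK4 step at a time; state shown every 40 steps (Δt=0.2):
t=0.200: state=(4.135, 5.614, 6.415)
t=0.400: state=(7.341, 8.573, 10.836)
t=0.405: state=(7.401, 8.577, 11.010)
next step: t=0.410: state=(7.458, 8.574, 11.184) — z has crossed 11.02
linear interpolation between t=0.405 (11.00991) and t=0.410 (11.18367) → t≈0.405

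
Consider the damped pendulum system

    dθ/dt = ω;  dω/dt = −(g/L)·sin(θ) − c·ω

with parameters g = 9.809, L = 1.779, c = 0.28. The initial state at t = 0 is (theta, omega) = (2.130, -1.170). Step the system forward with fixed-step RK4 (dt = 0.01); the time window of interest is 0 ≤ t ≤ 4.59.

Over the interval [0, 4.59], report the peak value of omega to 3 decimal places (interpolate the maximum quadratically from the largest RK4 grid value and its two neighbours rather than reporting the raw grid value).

max omega = 3.136

t=0.000: state=(2.130, -1.170)
step 1 (dt=0.01): k1=(-1.170, -4.346), k2=(-1.192, -4.357), k3=(-1.192, -4.358), k4=(-1.214, -4.369); state += dt/6·(k1+2k2+2k3+k4)
t=0.010: state=(2.118, -1.214)
t=0.020: state=(2.106, -1.257)
t=0.030: state=(2.093, -1.301)
continuing one RK4 step at a time; state shown every 20 steps (Δt=0.2):
t=0.200: state=(1.806, -2.085)
t=0.400: state=(1.293, -3.032)
t=0.600: state=(0.609, -3.728)
t=0.800: state=(-0.153, -3.759)
t=1.000: state=(-0.843, -3.038)
t=1.200: state=(-1.342, -1.920)
t=1.400: state=(-1.608, -0.749)
t=1.600: state=(-1.646, 0.361)
t=1.800: state=(-1.468, 1.412)
t=2.000: state=(-1.088, 2.360)
t=2.200: state=(-0.543, 3.009)
t=2.400: state=(0.077, 3.087)
t=2.600: state=(0.648, 2.531)
t=2.800: state=(1.063, 1.577)
t=3.000: state=(1.271, 0.499)
t=3.200: state=(1.264, -0.557)
t=3.400: state=(1.055, -1.514)
t=3.600: state=(0.673, -2.250)
t=3.800: state=(0.183, -2.571)
t=4.000: state=(-0.319, -2.352)
t=4.200: state=(-0.728, -1.680)
t=4.400: state=(-0.975, -0.773)
t=4.590: state=(-1.035, 0.137)
largest grid value and its neighbours: omega(2.310)=3.13438, omega(2.320)=3.13591, omega(2.330)=3.13573
parabola through these three points peaks at t≈2.324 with omega≈3.13604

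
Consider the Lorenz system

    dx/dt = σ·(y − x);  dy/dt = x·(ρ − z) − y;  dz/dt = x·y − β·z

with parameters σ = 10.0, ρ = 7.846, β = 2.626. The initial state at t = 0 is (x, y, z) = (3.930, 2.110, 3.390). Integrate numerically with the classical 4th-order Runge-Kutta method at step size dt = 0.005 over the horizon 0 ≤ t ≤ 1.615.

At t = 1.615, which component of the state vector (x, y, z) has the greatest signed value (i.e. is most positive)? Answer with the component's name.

largest component: z

t=0.000: state=(3.930, 2.110, 3.390)
step 1 (dt=0.005): k1=(-18.200, 15.402, -0.610), k2=(-17.360, 15.167, -0.552), k3=(-17.387, 15.176, -0.550), k4=(-16.572, 14.949, -0.494); state += dt/6·(k1+2k2+2k3+k4)
t=0.005: state=(3.843, 2.186, 3.387)
t=0.010: state=(3.764, 2.260, 3.385)
t=0.015: state=(3.693, 2.331, 3.383)
continuing one RK4 step at a time; state shown every 20 steps (Δt=0.1):
t=0.100: state=(3.262, 3.364, 3.445)
t=0.200: state=(3.721, 4.431, 3.844)
t=0.300: state=(4.539, 5.408, 4.765)
t=0.400: state=(5.341, 6.012, 6.193)
t=0.500: state=(5.763, 5.890, 7.729)
t=0.600: state=(5.571, 5.085, 8.714)
t=0.700: state=(4.897, 4.107, 8.812)
t=0.800: state=(4.120, 3.407, 8.244)
t=0.900: state=(3.533, 3.085, 7.411)
t=1.000: state=(3.229, 3.063, 6.599)
t=1.100: state=(3.185, 3.254, 5.957)
t=1.200: state=(3.349, 3.599, 5.562)
t=1.300: state=(3.667, 4.043, 5.457)
t=1.400: state=(4.078, 4.509, 5.661)
t=1.500: state=(4.496, 4.880, 6.138)
t=1.600: state=(4.809, 5.033, 6.768)
t=1.615: state=(4.840, 5.032, 6.864)
compare at T: x=4.840, y=5.032, z=6.864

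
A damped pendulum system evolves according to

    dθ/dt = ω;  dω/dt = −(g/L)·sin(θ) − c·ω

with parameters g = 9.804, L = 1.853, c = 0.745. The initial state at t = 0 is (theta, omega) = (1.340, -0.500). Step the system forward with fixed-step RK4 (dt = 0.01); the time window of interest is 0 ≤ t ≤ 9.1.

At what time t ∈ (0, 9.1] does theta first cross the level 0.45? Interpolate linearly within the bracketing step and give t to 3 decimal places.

t=0.000: state=(1.340, -0.500)
step 1 (dt=0.01): k1=(-0.500, -4.778), k2=(-0.524, -4.757), k3=(-0.524, -4.757), k4=(-0.548, -4.736); state += dt/6·(k1+2k2+2k3+k4)
t=0.010: state=(1.335, -0.548)
t=0.020: state=(1.329, -0.595)
t=0.030: state=(1.323, -0.641)
continuing one RK4 step at a time; state shown every 50 steps (Δt=0.5):
t=0.500: state=(0.601, -2.179)
t=0.560: state=(0.468, -2.241)
next step: t=0.570: state=(0.445, -2.248) — theta has crossed 0.45
linear interpolation between t=0.560 (0.46775) and t=0.570 (0.44530) → t≈0.568

t = 0.568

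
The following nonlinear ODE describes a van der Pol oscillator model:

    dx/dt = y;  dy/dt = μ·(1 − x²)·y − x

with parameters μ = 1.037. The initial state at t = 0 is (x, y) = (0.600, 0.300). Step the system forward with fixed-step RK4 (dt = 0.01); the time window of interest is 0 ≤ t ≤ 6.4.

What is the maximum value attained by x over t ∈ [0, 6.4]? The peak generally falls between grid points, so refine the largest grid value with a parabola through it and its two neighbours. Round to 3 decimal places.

max x = 1.984

t=0.000: state=(0.600, 0.300)
step 1 (dt=0.01): k1=(0.300, -0.401), k2=(0.298, -0.404), k3=(0.298, -0.404), k4=(0.296, -0.408); state += dt/6·(k1+2k2+2k3+k4)
t=0.010: state=(0.603, 0.296)
t=0.020: state=(0.606, 0.292)
t=0.030: state=(0.609, 0.288)
continuing one RK4 step at a time; state shown every 25 steps (Δt=0.25):
t=0.250: state=(0.661, 0.180)
t=0.500: state=(0.687, 0.025)
t=0.750: state=(0.671, -0.154)
t=1.000: state=(0.608, -0.354)
t=1.250: state=(0.493, -0.576)
t=1.500: state=(0.318, -0.830)
t=1.750: state=(0.074, -1.122)
t=2.000: state=(-0.245, -1.428)
t=2.250: state=(-0.632, -1.639)
t=2.500: state=(-1.039, -1.551)
t=2.750: state=(-1.375, -1.085)
t=3.000: state=(-1.569, -0.477)
t=3.250: state=(-1.624, 0.012)
t=3.500: state=(-1.577, 0.338)
t=3.750: state=(-1.463, 0.564)
t=4.000: state=(-1.298, 0.755)
t=4.250: state=(-1.084, 0.960)
t=4.500: state=(-0.813, 1.225)
t=4.750: state=(-0.463, 1.598)
t=5.000: state=(-0.003, 2.102)
t=5.250: state=(0.587, 2.573)
t=5.500: state=(1.233, 2.437)
t=5.750: state=(1.728, 1.438)
t=6.000: state=(1.952, 0.418)
t=6.250: state=(1.977, -0.150)
t=6.400: state=(1.940, -0.334)
largest grid value and its neighbours: x(6.150)=1.98355, x(6.160)=1.98373, x(6.170)=1.98371
parabola through these three points peaks at t≈6.164 with x≈1.98375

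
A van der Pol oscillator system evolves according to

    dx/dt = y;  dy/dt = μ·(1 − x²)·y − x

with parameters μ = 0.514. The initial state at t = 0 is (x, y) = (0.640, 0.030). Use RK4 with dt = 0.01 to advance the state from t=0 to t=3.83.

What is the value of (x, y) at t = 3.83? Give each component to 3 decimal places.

t=0.000: state=(0.640, 0.030)
step 1 (dt=0.01): k1=(0.030, -0.631), k2=(0.027, -0.632), k3=(0.027, -0.632), k4=(0.024, -0.633); state += dt/6·(k1+2k2+2k3+k4)
t=0.010: state=(0.640, 0.024)
t=0.020: state=(0.640, 0.017)
t=0.030: state=(0.641, 0.011)
continuing one RK4 step at a time; state shown every 20 steps (Δt=0.2):
t=0.200: state=(0.633, -0.100)
t=0.400: state=(0.600, -0.234)
t=0.600: state=(0.539, -0.370)
t=0.800: state=(0.452, -0.503)
t=1.000: state=(0.339, -0.632)
t=1.200: state=(0.200, -0.752)
t=1.400: state=(0.039, -0.858)
t=1.600: state=(-0.141, -0.940)
t=1.800: state=(-0.335, -0.986)
t=2.000: state=(-0.532, -0.981)
t=2.200: state=(-0.723, -0.914)
t=2.400: state=(-0.894, -0.782)
t=2.600: state=(-1.032, -0.594)
t=2.800: state=(-1.129, -0.369)
t=3.000: state=(-1.179, -0.129)
t=3.200: state=(-1.181, 0.108)
t=3.400: state=(-1.136, 0.333)
t=3.600: state=(-1.049, 0.543)
t=3.800: state=(-0.920, 0.743)
t=3.830: state=(-0.897, 0.772)

(x, y) = (-0.897, 0.772)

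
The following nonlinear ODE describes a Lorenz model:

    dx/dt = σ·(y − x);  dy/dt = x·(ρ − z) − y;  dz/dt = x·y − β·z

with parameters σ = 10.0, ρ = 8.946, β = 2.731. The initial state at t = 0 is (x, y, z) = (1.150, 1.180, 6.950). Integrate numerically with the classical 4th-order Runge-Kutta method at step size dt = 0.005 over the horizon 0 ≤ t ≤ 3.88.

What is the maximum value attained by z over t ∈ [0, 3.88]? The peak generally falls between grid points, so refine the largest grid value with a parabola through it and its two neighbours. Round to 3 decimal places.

max z = 10.902

t=0.000: state=(1.150, 1.180, 6.950)
step 1 (dt=0.005): k1=(0.300, 1.115, -17.623), k2=(0.320, 1.165, -17.499), k3=(0.321, 1.164, -17.500), k4=(0.342, 1.214, -17.376); state += dt/6·(k1+2k2+2k3+k4)
t=0.005: state=(1.152, 1.186, 6.863)
t=0.010: state=(1.153, 1.192, 6.776)
t=0.015: state=(1.155, 1.199, 6.691)
continuing one RK4 step at a time; state shown every 40 steps (Δt=0.2):
t=0.200: state=(1.465, 1.780, 4.311)
t=0.400: state=(2.539, 3.339, 3.286)
t=0.600: state=(4.742, 6.081, 4.665)
t=0.800: state=(6.784, 7.034, 9.255)
t=1.000: state=(5.299, 4.001, 10.645)
t=1.200: state=(3.340, 2.827, 8.176)
t=1.400: state=(3.141, 3.385, 6.191)
t=1.600: state=(4.103, 4.770, 5.873)
t=1.800: state=(5.423, 5.924, 7.534)
t=2.000: state=(5.571, 5.204, 9.317)
t=2.200: state=(4.498, 3.976, 8.861)
t=2.400: state=(3.892, 3.827, 7.532)
t=2.600: state=(4.161, 4.455, 6.897)
t=2.800: state=(4.850, 5.174, 7.407)
t=3.000: state=(5.185, 5.156, 8.405)
t=3.200: state=(4.812, 4.536, 8.606)
t=3.400: state=(4.356, 4.221, 8.005)
t=3.600: state=(4.330, 4.428, 7.488)
t=3.800: state=(4.644, 4.824, 7.552)
t=3.880: state=(4.778, 4.928, 7.725)
largest grid value and its neighbours: z(0.935)=10.90036, z(0.940)=10.90177, z(0.945)=10.89926
parabola through these three points peaks at t≈0.939 with z≈10.90181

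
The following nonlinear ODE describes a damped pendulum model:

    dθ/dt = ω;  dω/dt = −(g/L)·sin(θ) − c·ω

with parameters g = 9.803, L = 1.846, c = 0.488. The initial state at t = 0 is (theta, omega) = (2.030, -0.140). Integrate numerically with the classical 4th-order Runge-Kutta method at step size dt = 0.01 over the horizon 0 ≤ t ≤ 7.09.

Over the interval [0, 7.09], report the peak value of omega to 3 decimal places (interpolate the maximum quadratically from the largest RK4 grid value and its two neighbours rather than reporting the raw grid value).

max omega = 2.302

t=0.000: state=(2.030, -0.140)
step 1 (dt=0.01): k1=(-0.140, -4.692), k2=(-0.163, -4.682), k3=(-0.163, -4.682), k4=(-0.187, -4.673); state += dt/6·(k1+2k2+2k3+k4)
t=0.010: state=(2.028, -0.187)
t=0.020: state=(2.026, -0.233)
t=0.030: state=(2.024, -0.280)
continuing one RK4 step at a time; state shown every 25 steps (Δt=0.25):
t=0.250: state=(1.852, -1.277)
t=0.500: state=(1.394, -2.366)
t=0.750: state=(0.692, -3.158)
t=1.000: state=(-0.115, -3.131)
t=1.250: state=(-0.796, -2.203)
t=1.500: state=(-1.185, -0.890)
t=1.750: state=(-1.244, 0.395)
t=2.000: state=(-1.004, 1.484)
t=2.250: state=(-0.534, 2.184)
t=2.500: state=(0.033, 2.233)
t=2.750: state=(0.525, 1.614)
t=3.000: state=(0.810, 0.635)
t=3.250: state=(0.841, -0.374)
t=3.500: state=(0.639, -1.186)
t=3.750: state=(0.280, -1.608)
t=4.000: state=(-0.121, -1.514)
t=4.250: state=(-0.440, -0.979)
t=4.500: state=(-0.593, -0.232)
t=4.750: state=(-0.558, 0.490)
t=5.000: state=(-0.365, 0.999)
t=5.250: state=(-0.087, 1.165)
t=5.500: state=(0.186, 0.961)
t=5.750: state=(0.371, 0.493)
t=6.000: state=(0.425, -0.062)
t=6.250: state=(0.347, -0.536)
t=6.500: state=(0.175, -0.801)
t=6.750: state=(-0.031, -0.796)
t=7.000: state=(-0.203, -0.551)
t=7.090: state=(-0.247, -0.422)
largest grid value and its neighbours: omega(2.380)=2.30141, omega(2.390)=2.30224, omega(2.400)=2.30188
parabola through these three points peaks at t≈2.392 with omega≈2.30227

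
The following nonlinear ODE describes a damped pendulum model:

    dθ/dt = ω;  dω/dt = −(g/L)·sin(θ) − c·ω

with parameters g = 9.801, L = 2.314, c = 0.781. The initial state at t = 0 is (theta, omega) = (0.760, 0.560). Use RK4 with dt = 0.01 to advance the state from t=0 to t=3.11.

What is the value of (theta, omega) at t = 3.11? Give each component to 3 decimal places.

(theta, omega) = (0.204, 0.239)

t=0.000: state=(0.760, 0.560)
step 1 (dt=0.01): k1=(0.560, -3.355), k2=(0.543, -3.351), k3=(0.543, -3.351), k4=(0.526, -3.346); state += dt/6·(k1+2k2+2k3+k4)
t=0.010: state=(0.765, 0.526)
t=0.020: state=(0.771, 0.493)
t=0.030: state=(0.775, 0.460)
continuing one RK4 step at a time; state shown every 20 steps (Δt=0.2):
t=0.200: state=(0.807, -0.081)
t=0.400: state=(0.735, -0.620)
t=0.600: state=(0.569, -1.008)
t=0.800: state=(0.344, -1.207)
t=1.000: state=(0.100, -1.202)
t=1.200: state=(-0.125, -1.014)
t=1.400: state=(-0.297, -0.698)
t=1.600: state=(-0.400, -0.323)
t=1.800: state=(-0.427, 0.043)
t=2.000: state=(-0.387, 0.351)
t=2.200: state=(-0.293, 0.563)
t=2.400: state=(-0.169, 0.661)
t=2.600: state=(-0.037, 0.644)
t=2.800: state=(0.082, 0.531)
t=3.000: state=(0.171, 0.352)
t=3.110: state=(0.204, 0.239)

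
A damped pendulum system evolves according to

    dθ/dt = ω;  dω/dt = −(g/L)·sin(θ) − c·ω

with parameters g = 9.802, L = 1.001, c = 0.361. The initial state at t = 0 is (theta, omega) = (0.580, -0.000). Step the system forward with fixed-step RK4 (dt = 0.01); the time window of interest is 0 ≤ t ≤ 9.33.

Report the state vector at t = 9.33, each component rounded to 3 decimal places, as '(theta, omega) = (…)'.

(theta, omega) = (-0.086, 0.214)

t=0.000: state=(0.580, -0.000)
step 1 (dt=0.01): k1=(-0.000, -5.366), k2=(-0.027, -5.357), k3=(-0.027, -5.356), k4=(-0.054, -5.345); state += dt/6·(k1+2k2+2k3+k4)
t=0.010: state=(0.580, -0.054)
t=0.020: state=(0.579, -0.107)
t=0.030: state=(0.578, -0.160)
continuing one RK4 step at a time; state shown every 50 steps (Δt=0.5):
t=0.500: state=(0.053, -1.638)
t=1.000: state=(-0.480, -0.109)
t=1.500: state=(-0.072, 1.363)
t=2.000: state=(0.396, 0.161)
t=2.500: state=(0.078, -1.131)
t=3.000: state=(-0.327, -0.181)
t=3.500: state=(-0.077, 0.938)
t=4.000: state=(0.270, 0.183)
t=4.500: state=(0.072, -0.778)
t=5.000: state=(-0.223, -0.175)
t=5.500: state=(-0.066, 0.645)
t=6.000: state=(0.185, 0.162)
t=6.500: state=(0.059, -0.535)
t=7.000: state=(-0.153, -0.147)
t=7.500: state=(-0.053, 0.444)
t=8.000: state=(0.127, 0.131)
t=8.500: state=(0.046, -0.368)
t=9.000: state=(-0.105, -0.117)
t=9.330: state=(-0.086, 0.214)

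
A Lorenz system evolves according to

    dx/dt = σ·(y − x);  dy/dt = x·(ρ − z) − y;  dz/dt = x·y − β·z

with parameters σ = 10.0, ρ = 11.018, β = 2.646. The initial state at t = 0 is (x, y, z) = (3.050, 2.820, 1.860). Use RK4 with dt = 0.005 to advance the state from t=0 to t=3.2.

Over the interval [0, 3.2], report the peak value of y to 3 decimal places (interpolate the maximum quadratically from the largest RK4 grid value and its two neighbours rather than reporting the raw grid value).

t=0.000: state=(3.050, 2.820, 1.860)
step 1 (dt=0.005): k1=(-2.300, 25.112, 3.679), k2=(-1.615, 24.968, 3.830), k3=(-1.635, 24.983, 3.833), k4=(-0.969, 24.854, 3.986); state += dt/6·(k1+2k2+2k3+k4)
t=0.005: state=(3.042, 2.945, 1.879)
t=0.010: state=(3.040, 3.069, 1.900)
t=0.015: state=(3.045, 3.191, 1.922)
continuing one RK4 step at a time; state shown every 40 steps (Δt=0.2):
t=0.200: state=(5.793, 8.124, 4.910)
t=0.400: state=(8.732, 8.015, 14.291)
t=0.600: state=(4.263, 2.064, 13.065)
t=0.800: state=(2.033, 1.781, 8.419)
t=1.000: state=(2.460, 3.069, 5.753)
t=1.200: state=(4.479, 5.883, 5.839)
t=1.400: state=(7.214, 8.006, 10.494)
t=1.600: state=(6.129, 4.605, 13.215)
t=1.800: state=(3.632, 2.956, 10.274)
t=2.000: state=(3.395, 3.743, 7.740)
t=2.200: state=(4.754, 5.687, 7.567)
t=2.400: state=(6.415, 6.855, 10.322)
t=2.600: state=(5.867, 5.035, 12.009)
t=2.800: state=(4.327, 3.837, 10.344)
t=3.000: state=(4.118, 4.362, 8.646)
t=3.200: state=(5.052, 5.650, 8.691)
largest grid value and its neighbours: y(0.300)=9.89261, y(0.305)=9.89903, y(0.310)=9.89486
parabola through these three points peaks at t≈0.306 with y≈9.89909

max y = 9.899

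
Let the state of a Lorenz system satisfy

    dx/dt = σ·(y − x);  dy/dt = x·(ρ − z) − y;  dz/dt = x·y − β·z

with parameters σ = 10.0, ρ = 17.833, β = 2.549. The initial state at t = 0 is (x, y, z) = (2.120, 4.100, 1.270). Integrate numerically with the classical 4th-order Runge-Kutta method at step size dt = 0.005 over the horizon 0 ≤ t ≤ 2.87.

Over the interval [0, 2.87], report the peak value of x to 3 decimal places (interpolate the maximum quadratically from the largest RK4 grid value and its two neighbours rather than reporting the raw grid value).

t=0.000: state=(2.120, 4.100, 1.270)
step 1 (dt=0.005): k1=(19.800, 31.014, 5.455), k2=(20.080, 31.726, 5.791), k3=(20.091, 31.734, 5.796), k4=(20.382, 32.454, 6.145); state += dt/6·(k1+2k2+2k3+k4)
t=0.005: state=(2.220, 4.259, 1.299)
t=0.010: state=(2.324, 4.425, 1.332)
t=0.015: state=(2.431, 4.598, 1.368)
continuing one RK4 step at a time; state shown every 20 steps (Δt=0.1):
t=0.100: state=(4.929, 8.812, 2.979)
t=0.200: state=(10.002, 15.830, 10.754)
t=0.300: state=(13.648, 13.037, 25.807)
t=0.400: state=(8.431, 0.770, 26.780)
t=0.500: state=(2.113, -2.245, 20.287)
t=0.600: state=(-0.610, -2.127, 15.630)
t=0.700: state=(-1.630, -2.399, 12.349)
t=0.800: state=(-2.469, -3.485, 10.099)
t=0.900: state=(-3.838, -5.635, 9.088)
t=1.000: state=(-6.165, -9.011, 10.304)
t=1.100: state=(-9.172, -11.910, 15.390)
t=1.200: state=(-10.405, -9.628, 21.974)
t=1.300: state=(-7.848, -4.209, 22.642)
t=1.400: state=(-4.526, -1.921, 19.051)
t=1.500: state=(-2.821, -1.932, 15.327)
t=1.600: state=(-2.527, -2.740, 12.401)
t=1.700: state=(-3.160, -4.211, 10.464)
t=1.800: state=(-4.669, -6.662, 9.979)
t=1.900: state=(-7.118, -9.908, 12.121)
t=2.000: state=(-9.630, -11.350, 17.694)
t=2.100: state=(-9.623, -7.782, 22.349)
t=2.200: state=(-6.765, -3.550, 21.313)
t=2.300: state=(-4.131, -2.264, 17.785)
t=2.400: state=(-3.028, -2.604, 14.498)
t=2.500: state=(-3.122, -3.685, 12.059)
t=2.600: state=(-4.118, -5.554, 10.804)
t=2.700: state=(-6.001, -8.297, 11.485)
t=2.800: state=(-8.431, -10.701, 15.167)
t=2.870: state=(-9.590, -10.411, 18.966)
largest grid value and its neighbours: x(0.290)=13.65126, x(0.295)=13.66370, x(0.300)=13.64761
parabola through these three points peaks at t≈0.295 with x≈13.66376

max x = 13.664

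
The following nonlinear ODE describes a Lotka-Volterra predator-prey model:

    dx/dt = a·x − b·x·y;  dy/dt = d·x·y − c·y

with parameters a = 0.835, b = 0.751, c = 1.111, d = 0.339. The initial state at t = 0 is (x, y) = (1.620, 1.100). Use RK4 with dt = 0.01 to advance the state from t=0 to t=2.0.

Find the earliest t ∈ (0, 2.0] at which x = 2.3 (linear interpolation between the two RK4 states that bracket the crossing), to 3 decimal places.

t=0.000: state=(1.620, 1.100)
step 1 (dt=0.01): k1=(0.014, -0.618), k2=(0.018, -0.616), k3=(0.018, -0.616), k4=(0.022, -0.614); state += dt/6·(k1+2k2+2k3+k4)
t=0.010: state=(1.620, 1.094)
t=0.020: state=(1.620, 1.088)
t=0.030: state=(1.621, 1.082)
continuing one RK4 step at a time; state shown every 10 steps (Δt=0.1):
t=0.100: state=(1.625, 1.040)
t=0.200: state=(1.637, 0.984)
t=0.300: state=(1.657, 0.931)
t=0.400: state=(1.682, 0.881)
t=0.500: state=(1.715, 0.835)
t=0.600: state=(1.754, 0.793)
t=0.700: state=(1.799, 0.753)
t=0.800: state=(1.851, 0.717)
t=0.900: state=(1.909, 0.684)
t=1.000: state=(1.973, 0.654)
t=1.100: state=(2.044, 0.626)
t=1.200: state=(2.122, 0.601)
t=1.300: state=(2.207, 0.579)
t=1.400: state=(2.299, 0.559)
next step: t=1.410: state=(2.309, 0.557) — x has crossed 2.3
linear interpolation between t=1.400 (2.29914) and t=1.410 (2.30872) → t≈1.401

t = 1.401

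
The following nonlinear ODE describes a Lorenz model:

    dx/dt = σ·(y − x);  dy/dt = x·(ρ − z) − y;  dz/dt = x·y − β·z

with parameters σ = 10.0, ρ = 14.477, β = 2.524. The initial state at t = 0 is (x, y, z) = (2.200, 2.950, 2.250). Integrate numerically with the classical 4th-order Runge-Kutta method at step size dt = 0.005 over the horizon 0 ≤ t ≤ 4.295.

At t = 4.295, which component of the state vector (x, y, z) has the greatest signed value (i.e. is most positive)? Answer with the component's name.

t=0.000: state=(2.200, 2.950, 2.250)
step 1 (dt=0.005): k1=(7.500, 23.949, 0.811), k2=(7.911, 24.114, 0.994), k3=(7.905, 24.125, 0.997), k4=(8.311, 24.301, 1.185); state += dt/6·(k1+2k2+2k3+k4)
t=0.005: state=(2.240, 3.071, 2.255)
t=0.010: state=(2.283, 3.193, 2.262)
t=0.015: state=(2.331, 3.318, 2.271)
continuing one RK4 step at a time; state shown every 40 steps (Δt=0.2):
t=0.200: state=(6.642, 10.260, 5.993)
t=0.400: state=(10.461, 7.845, 21.258)
t=0.600: state=(2.615, 0.070, 15.690)
t=0.800: state=(0.526, 0.345, 9.490)
t=1.000: state=(0.692, 0.982, 5.785)
t=1.200: state=(1.897, 2.958, 3.878)
t=1.400: state=(5.852, 8.920, 6.001)
t=1.600: state=(10.383, 9.395, 19.364)
t=1.800: state=(3.776, 0.910, 16.539)
t=2.000: state=(1.238, 1.042, 10.225)
t=2.200: state=(1.774, 2.465, 6.552)
t=2.400: state=(4.413, 6.531, 6.122)
t=2.600: state=(9.330, 10.842, 14.758)
t=2.800: state=(6.207, 3.008, 18.276)
t=3.000: state=(2.341, 1.713, 12.140)
t=3.200: state=(2.575, 3.296, 8.193)
t=3.400: state=(5.281, 7.291, 8.231)
t=3.600: state=(8.847, 9.254, 15.865)
t=3.800: state=(5.636, 3.309, 16.834)
t=4.000: state=(3.025, 2.733, 11.788)
t=4.200: state=(3.825, 4.842, 9.026)
t=4.295: state=(5.045, 6.576, 9.249)
compare at T: x=5.045, y=6.576, z=9.249

largest component: z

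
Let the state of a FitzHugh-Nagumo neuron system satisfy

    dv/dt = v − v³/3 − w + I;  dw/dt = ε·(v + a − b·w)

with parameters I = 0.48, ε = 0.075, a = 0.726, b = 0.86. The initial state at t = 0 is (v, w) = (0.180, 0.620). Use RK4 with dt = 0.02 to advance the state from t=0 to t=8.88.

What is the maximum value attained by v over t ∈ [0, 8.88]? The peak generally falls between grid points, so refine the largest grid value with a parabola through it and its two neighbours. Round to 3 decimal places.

max v = 1.322

t=0.000: state=(0.180, 0.620)
step 1 (dt=0.02): k1=(0.038, 0.028), k2=(0.038, 0.028), k3=(0.038, 0.028), k4=(0.038, 0.028); state += dt/6·(k1+2k2+2k3+k4)
t=0.020: state=(0.181, 0.621)
t=0.040: state=(0.182, 0.621)
t=0.060: state=(0.182, 0.622)
continuing one RK4 step at a time; state shown every 25 steps (Δt=0.5):
t=0.500: state=(0.200, 0.634)
t=1.000: state=(0.224, 0.649)
t=1.500: state=(0.253, 0.664)
t=2.000: state=(0.288, 0.679)
t=2.500: state=(0.335, 0.696)
t=3.000: state=(0.397, 0.714)
t=3.500: state=(0.478, 0.734)
t=4.000: state=(0.585, 0.757)
t=4.500: state=(0.719, 0.784)
t=5.000: state=(0.872, 0.815)
t=5.500: state=(1.027, 0.851)
t=6.000: state=(1.159, 0.892)
t=6.500: state=(1.252, 0.935)
t=7.000: state=(1.304, 0.979)
t=7.500: state=(1.321, 1.023)
t=8.000: state=(1.316, 1.066)
t=8.500: state=(1.294, 1.108)
t=8.880: state=(1.270, 1.137)
largest grid value and its neighbours: v(7.580)=1.32190, v(7.600)=1.32191, v(7.620)=1.32189
parabola through these three points peaks at t≈7.598 with v≈1.32191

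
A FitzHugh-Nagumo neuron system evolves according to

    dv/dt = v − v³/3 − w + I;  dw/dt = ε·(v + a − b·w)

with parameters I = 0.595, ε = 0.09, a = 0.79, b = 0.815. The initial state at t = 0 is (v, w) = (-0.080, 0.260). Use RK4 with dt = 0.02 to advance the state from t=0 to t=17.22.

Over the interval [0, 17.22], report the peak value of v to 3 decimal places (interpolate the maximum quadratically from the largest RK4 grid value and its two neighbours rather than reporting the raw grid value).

max v = 1.678

t=0.000: state=(-0.080, 0.260)
step 1 (dt=0.02): k1=(0.255, 0.045), k2=(0.257, 0.045), k3=(0.257, 0.045), k4=(0.259, 0.045); state += dt/6·(k1+2k2+2k3+k4)
t=0.020: state=(-0.075, 0.261)
t=0.040: state=(-0.070, 0.262)
t=0.060: state=(-0.064, 0.263)
continuing one RK4 step at a time; state shown every 50 steps (Δt=1):
t=1.000: state=(0.319, 0.318)
t=2.000: state=(1.088, 0.424)
t=3.000: state=(1.622, 0.585)
t=4.000: state=(1.670, 0.757)
t=5.000: state=(1.600, 0.914)
t=6.000: state=(1.510, 1.053)
t=7.000: state=(1.410, 1.174)
t=8.000: state=(1.301, 1.277)
t=9.000: state=(1.177, 1.363)
t=10.000: state=(1.027, 1.431)
t=11.000: state=(0.825, 1.479)
t=12.000: state=(0.494, 1.501)
t=13.000: state=(-0.229, 1.480)
t=14.000: state=(-1.575, 1.365)
t=15.000: state=(-1.962, 1.176)
t=16.000: state=(-1.926, 0.992)
t=17.000: state=(-1.864, 0.826)
t=17.220: state=(-1.850, 0.792)
largest grid value and its neighbours: v(3.640)=1.67800, v(3.660)=1.67801, v(3.680)=1.67794
parabola through these three points peaks at t≈3.651 with v≈1.67801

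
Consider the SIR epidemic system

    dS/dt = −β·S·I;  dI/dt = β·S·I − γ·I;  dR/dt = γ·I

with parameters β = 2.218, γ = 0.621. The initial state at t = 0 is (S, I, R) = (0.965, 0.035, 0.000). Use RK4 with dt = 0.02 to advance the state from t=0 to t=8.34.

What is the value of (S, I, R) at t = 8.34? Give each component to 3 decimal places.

t=0.000: state=(0.965, 0.035, 0.000)
step 1 (dt=0.02): k1=(-0.075, 0.053, 0.022), k2=(-0.076, 0.054, 0.022), k3=(-0.076, 0.054, 0.022), k4=(-0.077, 0.055, 0.022); state += dt/6·(k1+2k2+2k3+k4)
t=0.020: state=(0.963, 0.036, 0.000)
t=0.040: state=(0.962, 0.037, 0.001)
t=0.060: state=(0.960, 0.038, 0.001)
continuing one RK4 step at a time; state shown every 25 steps (Δt=0.5):
t=0.500: state=(0.911, 0.073, 0.016)
t=1.000: state=(0.812, 0.140, 0.048)
t=1.500: state=(0.662, 0.233, 0.106)
t=2.000: state=(0.485, 0.322, 0.192)
t=2.500: state=(0.329, 0.370, 0.301)
t=3.000: state=(0.218, 0.365, 0.417)
t=3.500: state=(0.148, 0.327, 0.525)
t=4.000: state=(0.106, 0.276, 0.618)
t=4.500: state=(0.080, 0.224, 0.696)
t=5.000: state=(0.064, 0.178, 0.758)
t=5.500: state=(0.054, 0.139, 0.807)
t=6.000: state=(0.047, 0.108, 0.845)
t=6.500: state=(0.042, 0.083, 0.875)
t=7.000: state=(0.039, 0.064, 0.897)
t=7.500: state=(0.037, 0.049, 0.915)
t=8.000: state=(0.035, 0.037, 0.928)
t=8.340: state=(0.034, 0.031, 0.935)

(S, I, R) = (0.034, 0.031, 0.935)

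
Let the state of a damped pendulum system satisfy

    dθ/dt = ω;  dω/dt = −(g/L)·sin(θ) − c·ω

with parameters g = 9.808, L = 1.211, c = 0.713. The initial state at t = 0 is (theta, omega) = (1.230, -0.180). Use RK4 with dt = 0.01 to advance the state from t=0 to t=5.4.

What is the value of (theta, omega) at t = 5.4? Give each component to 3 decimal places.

t=0.000: state=(1.230, -0.180)
step 1 (dt=0.01): k1=(-0.180, -7.505), k2=(-0.218, -7.476), k3=(-0.217, -7.475), k4=(-0.255, -7.446); state += dt/6·(k1+2k2+2k3+k4)
t=0.010: state=(1.228, -0.255)
t=0.020: state=(1.225, -0.329)
t=0.030: state=(1.221, -0.402)
continuing one RK4 step at a time; state shown every 20 steps (Δt=0.2):
t=0.200: state=(1.053, -1.539)
t=0.400: state=(0.643, -2.469)
t=0.600: state=(0.113, -2.688)
t=0.800: state=(-0.378, -2.110)
t=1.000: state=(-0.697, -1.031)
t=1.200: state=(-0.785, 0.147)
t=1.400: state=(-0.651, 1.137)
t=1.600: state=(-0.357, 1.720)
t=1.800: state=(-0.000, 1.753)
t=2.000: state=(0.309, 1.271)
t=2.200: state=(0.489, 0.495)
t=2.400: state=(0.506, -0.309)
t=2.600: state=(0.378, -0.924)
t=2.800: state=(0.159, -1.204)
t=3.000: state=(-0.078, -1.098)
t=3.200: state=(-0.260, -0.685)
t=3.400: state=(-0.342, -0.132)
t=3.600: state=(-0.315, 0.385)
t=3.800: state=(-0.200, 0.725)
t=4.000: state=(-0.042, 0.810)
t=4.200: state=(0.107, 0.647)
t=4.400: state=(0.205, 0.316)
t=4.600: state=(0.230, -0.062)
t=4.800: state=(0.185, -0.372)
t=5.000: state=(0.092, -0.533)
t=5.200: state=(-0.016, -0.517)
t=5.400: state=(-0.105, -0.351)

(theta, omega) = (-0.105, -0.351)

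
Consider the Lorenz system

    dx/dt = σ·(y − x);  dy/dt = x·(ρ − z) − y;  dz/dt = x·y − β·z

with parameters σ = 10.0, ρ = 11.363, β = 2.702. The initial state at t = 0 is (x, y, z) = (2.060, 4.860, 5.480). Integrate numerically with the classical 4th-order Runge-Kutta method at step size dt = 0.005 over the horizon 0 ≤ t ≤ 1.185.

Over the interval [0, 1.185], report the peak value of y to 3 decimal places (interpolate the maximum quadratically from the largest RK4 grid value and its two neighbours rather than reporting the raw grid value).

t=0.000: state=(2.060, 4.860, 5.480)
step 1 (dt=0.005): k1=(28.000, 7.259, -4.795), k2=(27.481, 7.678, -4.384), k3=(27.505, 7.667, -4.391), k4=(27.008, 8.078, -3.983); state += dt/6·(k1+2k2+2k3+k4)
t=0.005: state=(2.197, 4.898, 5.458)
t=0.010: state=(2.330, 4.941, 5.440)
t=0.015: state=(2.459, 4.987, 5.426)
continuing one RK4 step at a time; state shown every 10 steps (Δt=0.05):
t=0.050: state=(3.267, 5.404, 5.436)
t=0.100: state=(4.273, 6.206, 5.780)
t=0.150: state=(5.226, 7.115, 6.538)
t=0.200: state=(6.153, 7.947, 7.731)
t=0.250: state=(6.985, 8.475, 9.299)
t=0.300: state=(7.592, 8.480, 11.044)
t=0.350: state=(7.831, 7.873, 12.627)
t=0.400: state=(7.627, 6.786, 13.699)
t=0.450: state=(7.028, 5.528, 14.083)
t=0.500: state=(6.191, 4.406, 13.832)
t=0.550: state=(5.303, 3.586, 13.149)
t=0.600: state=(4.512, 3.089, 12.244)
t=0.650: state=(3.895, 2.855, 11.274)
t=0.700: state=(3.472, 2.816, 10.333)
t=0.750: state=(3.232, 2.917, 9.473)
t=0.800: state=(3.150, 3.128, 8.724)
t=0.850: state=(3.203, 3.433, 8.107)
t=0.900: state=(3.374, 3.826, 7.639)
t=0.950: state=(3.652, 4.305, 7.341)
t=1.000: state=(4.025, 4.860, 7.236)
t=1.050: state=(4.482, 5.470, 7.351)
t=1.100: state=(5.004, 6.093, 7.708)
t=1.150: state=(5.557, 6.663, 8.316)
t=1.185: state=(5.936, 6.981, 8.878)
largest grid value and its neighbours: y(0.270)=8.54906, y(0.275)=8.55308, y(0.280)=8.55102
parabola through these three points peaks at t≈0.276 with y≈8.55316

max y = 8.553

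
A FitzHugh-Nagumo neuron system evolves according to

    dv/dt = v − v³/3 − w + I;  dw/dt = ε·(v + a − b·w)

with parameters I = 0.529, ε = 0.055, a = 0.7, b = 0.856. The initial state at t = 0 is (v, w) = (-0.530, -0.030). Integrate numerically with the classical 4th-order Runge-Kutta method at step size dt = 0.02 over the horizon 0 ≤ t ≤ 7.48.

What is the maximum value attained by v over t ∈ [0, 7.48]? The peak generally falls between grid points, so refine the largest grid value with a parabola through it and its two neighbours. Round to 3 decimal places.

max v = 1.835

t=0.000: state=(-0.530, -0.030)
step 1 (dt=0.02): k1=(0.079, 0.011), k2=(0.079, 0.011), k3=(0.079, 0.011), k4=(0.080, 0.011); state += dt/6·(k1+2k2+2k3+k4)
t=0.020: state=(-0.528, -0.030)
t=0.040: state=(-0.527, -0.030)
t=0.060: state=(-0.525, -0.029)
continuing one RK4 step at a time; state shown every 25 steps (Δt=0.5):
t=0.500: state=(-0.484, -0.024)
t=1.000: state=(-0.421, -0.017)
t=1.500: state=(-0.330, -0.008)
t=2.000: state=(-0.195, 0.004)
t=2.500: state=(0.016, 0.021)
t=3.000: state=(0.347, 0.044)
t=3.500: state=(0.833, 0.077)
t=4.000: state=(1.362, 0.125)
t=4.500: state=(1.696, 0.183)
t=5.000: state=(1.815, 0.246)
t=5.500: state=(1.835, 0.309)
t=6.000: state=(1.823, 0.370)
t=6.500: state=(1.801, 0.430)
t=7.000: state=(1.776, 0.488)
t=7.480: state=(1.752, 0.541)
largest grid value and its neighbours: v(5.440)=1.83503, v(5.460)=1.83507, v(5.480)=1.83505
parabola through these three points peaks at t≈5.463 with v≈1.83507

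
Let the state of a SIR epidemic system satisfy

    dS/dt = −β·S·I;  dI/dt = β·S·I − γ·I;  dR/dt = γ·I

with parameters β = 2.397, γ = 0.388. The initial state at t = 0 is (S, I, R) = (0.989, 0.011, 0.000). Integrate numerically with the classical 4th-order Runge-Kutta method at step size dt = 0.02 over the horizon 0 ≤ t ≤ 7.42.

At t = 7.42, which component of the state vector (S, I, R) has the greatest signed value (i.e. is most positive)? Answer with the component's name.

largest component: R

t=0.000: state=(0.989, 0.011, 0.000)
step 1 (dt=0.02): k1=(-0.026, 0.022, 0.004), k2=(-0.027, 0.022, 0.004), k3=(-0.027, 0.022, 0.004), k4=(-0.027, 0.023, 0.004); state += dt/6·(k1+2k2+2k3+k4)
t=0.020: state=(0.988, 0.011, 0.000)
t=0.040: state=(0.988, 0.012, 0.000)
t=0.060: state=(0.987, 0.012, 0.000)
continuing one RK4 step at a time; state shown every 25 steps (Δt=0.5):
t=0.500: state=(0.967, 0.029, 0.004)
t=1.000: state=(0.912, 0.075, 0.013)
t=1.500: state=(0.791, 0.172, 0.036)
t=2.000: state=(0.589, 0.327, 0.084)
t=2.500: state=(0.362, 0.475, 0.163)
t=3.000: state=(0.195, 0.542, 0.263)
t=3.500: state=(0.102, 0.530, 0.368)
t=4.000: state=(0.056, 0.478, 0.466)
t=4.500: state=(0.033, 0.415, 0.553)
t=5.000: state=(0.021, 0.352, 0.627)
t=5.500: state=(0.014, 0.296, 0.690)
t=6.000: state=(0.010, 0.247, 0.742)
t=6.500: state=(0.008, 0.206, 0.786)
t=7.000: state=(0.006, 0.171, 0.823)
t=7.420: state=(0.005, 0.146, 0.849)
compare at T: S=0.005, I=0.146, R=0.849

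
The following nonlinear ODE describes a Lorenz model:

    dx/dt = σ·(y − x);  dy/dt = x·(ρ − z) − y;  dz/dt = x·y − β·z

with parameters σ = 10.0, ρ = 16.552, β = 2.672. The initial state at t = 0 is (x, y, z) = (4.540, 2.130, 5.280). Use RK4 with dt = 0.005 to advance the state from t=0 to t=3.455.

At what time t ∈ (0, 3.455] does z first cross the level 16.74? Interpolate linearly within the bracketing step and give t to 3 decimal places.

t=0.000: state=(4.540, 2.130, 5.280)
step 1 (dt=0.005): k1=(-24.100, 49.045, -4.438), k2=(-22.271, 48.293, -3.987), k3=(-22.336, 48.341, -3.989), k4=(-20.566, 47.633, -3.552); state += dt/6·(k1+2k2+2k3+k4)
t=0.005: state=(4.428, 2.372, 5.260)
t=0.010: state=(4.334, 2.607, 5.244)
t=0.015: state=(4.255, 2.836, 5.233)
continuing one RK4 step at a time; state shown every 40 steps (Δt=0.2):
t=0.200: state=(7.487, 11.117, 9.105)
t=0.290: state=(10.587, 13.143, 16.455)
next step: t=0.295: state=(10.710, 13.070, 16.930) — z has crossed 16.74
linear interpolation between t=0.290 (16.45458) and t=0.295 (16.92959) → t≈0.293

t = 0.293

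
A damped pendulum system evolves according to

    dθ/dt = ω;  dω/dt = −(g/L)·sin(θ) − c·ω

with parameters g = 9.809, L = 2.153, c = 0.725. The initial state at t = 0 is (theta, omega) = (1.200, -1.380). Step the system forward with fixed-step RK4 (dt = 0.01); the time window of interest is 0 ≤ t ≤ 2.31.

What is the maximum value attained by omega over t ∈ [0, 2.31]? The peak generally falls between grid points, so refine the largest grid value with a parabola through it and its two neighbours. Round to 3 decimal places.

t=0.000: state=(1.200, -1.380)
step 1 (dt=0.01): k1=(-1.380, -3.246), k2=(-1.396, -3.223), k3=(-1.396, -3.223), k4=(-1.412, -3.199); state += dt/6·(k1+2k2+2k3+k4)
t=0.010: state=(1.186, -1.412)
t=0.020: state=(1.172, -1.444)
t=0.030: state=(1.157, -1.475)
continuing one RK4 step at a time; state shown every 10 steps (Δt=0.1):
t=0.100: state=(1.047, -1.680)
t=0.200: state=(0.866, -1.921)
t=0.300: state=(0.665, -2.091)
t=0.400: state=(0.451, -2.176)
t=0.500: state=(0.233, -2.171)
t=0.600: state=(0.020, -2.073)
t=0.700: state=(-0.179, -1.892)
t=0.800: state=(-0.356, -1.642)
t=0.900: state=(-0.506, -1.342)
t=1.000: state=(-0.624, -1.012)
t=1.100: state=(-0.708, -0.669)
t=1.200: state=(-0.758, -0.327)
t=1.300: state=(-0.774, 0.001)
t=1.400: state=(-0.758, 0.307)
t=1.500: state=(-0.714, 0.581)
t=1.600: state=(-0.643, 0.817)
t=1.700: state=(-0.552, 1.007)
t=1.800: state=(-0.444, 1.146)
t=1.900: state=(-0.324, 1.231)
t=2.000: state=(-0.199, 1.258)
t=2.100: state=(-0.075, 1.230)
t=2.200: state=(0.045, 1.150)
t=2.300: state=(0.154, 1.025)
t=2.310: state=(0.164, 1.010)
largest grid value and its neighbours: omega(1.990)=1.25794, omega(2.000)=1.25812, omega(2.010)=1.25774
parabola through these three points peaks at t≈1.998 with omega≈1.25813

max omega = 1.258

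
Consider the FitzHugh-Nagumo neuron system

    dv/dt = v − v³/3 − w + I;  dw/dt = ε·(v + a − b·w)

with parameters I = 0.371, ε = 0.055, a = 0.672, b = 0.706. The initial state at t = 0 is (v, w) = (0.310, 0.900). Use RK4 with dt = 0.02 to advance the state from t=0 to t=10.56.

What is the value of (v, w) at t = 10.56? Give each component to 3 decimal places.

t=0.000: state=(0.310, 0.900)
step 1 (dt=0.02): k1=(-0.229, 0.019), k2=(-0.231, 0.019), k3=(-0.231, 0.019), k4=(-0.233, 0.019); state += dt/6·(k1+2k2+2k3+k4)
t=0.020: state=(0.305, 0.900)
t=0.040: state=(0.301, 0.901)
t=0.060: state=(0.296, 0.901)
continuing one RK4 step at a time; state shown every 25 steps (Δt=0.5):
t=0.500: state=(0.162, 0.908)
t=1.000: state=(-0.082, 0.910)
t=1.500: state=(-0.479, 0.903)
t=2.000: state=(-1.035, 0.884)
t=2.500: state=(-1.549, 0.850)
t=3.000: state=(-1.805, 0.805)
t=3.500: state=(-1.879, 0.758)
t=4.000: state=(-1.886, 0.710)
t=4.500: state=(-1.875, 0.663)
t=5.000: state=(-1.859, 0.618)
t=5.500: state=(-1.841, 0.574)
t=6.000: state=(-1.823, 0.532)
t=6.500: state=(-1.805, 0.490)
t=7.000: state=(-1.787, 0.450)
t=7.500: state=(-1.769, 0.411)
t=8.000: state=(-1.751, 0.374)
t=8.500: state=(-1.733, 0.338)
t=9.000: state=(-1.715, 0.302)
t=9.500: state=(-1.698, 0.268)
t=10.000: state=(-1.680, 0.236)
t=10.500: state=(-1.662, 0.204)
t=10.560: state=(-1.660, 0.200)

(v, w) = (-1.660, 0.200)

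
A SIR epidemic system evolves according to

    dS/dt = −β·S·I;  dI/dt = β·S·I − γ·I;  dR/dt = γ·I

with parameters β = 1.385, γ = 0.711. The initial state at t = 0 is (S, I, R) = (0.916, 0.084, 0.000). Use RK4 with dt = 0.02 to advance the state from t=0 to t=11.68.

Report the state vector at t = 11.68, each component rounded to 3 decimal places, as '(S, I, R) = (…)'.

(S, I, R) = (0.194, 0.009, 0.797)

t=0.000: state=(0.916, 0.084, 0.000)
step 1 (dt=0.02): k1=(-0.107, 0.047, 0.060), k2=(-0.107, 0.047, 0.060), k3=(-0.107, 0.047, 0.060), k4=(-0.108, 0.047, 0.060); state += dt/6·(k1+2k2+2k3+k4)
t=0.020: state=(0.914, 0.085, 0.001)
t=0.040: state=(0.912, 0.086, 0.002)
t=0.060: state=(0.910, 0.087, 0.004)
continuing one RK4 step at a time; state shown every 25 steps (Δt=0.5):
t=0.500: state=(0.857, 0.109, 0.034)
t=1.000: state=(0.788, 0.135, 0.078)
t=1.500: state=(0.711, 0.159, 0.130)
t=2.000: state=(0.633, 0.177, 0.190)
t=2.500: state=(0.557, 0.188, 0.255)
t=3.000: state=(0.489, 0.189, 0.322)
t=3.500: state=(0.430, 0.182, 0.388)
t=4.000: state=(0.381, 0.169, 0.451)
t=4.500: state=(0.341, 0.152, 0.508)
t=5.000: state=(0.309, 0.133, 0.558)
t=5.500: state=(0.283, 0.114, 0.602)
t=6.000: state=(0.263, 0.097, 0.640)
t=6.500: state=(0.248, 0.081, 0.671)
t=7.000: state=(0.235, 0.067, 0.698)
t=7.500: state=(0.226, 0.055, 0.719)
t=8.000: state=(0.218, 0.045, 0.737)
t=8.500: state=(0.212, 0.037, 0.751)
t=9.000: state=(0.207, 0.030, 0.763)
t=9.500: state=(0.203, 0.024, 0.773)
t=10.000: state=(0.200, 0.019, 0.780)
t=10.500: state=(0.198, 0.016, 0.787)
t=11.000: state=(0.196, 0.012, 0.791)
t=11.500: state=(0.195, 0.010, 0.795)
t=11.680: state=(0.194, 0.009, 0.797)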